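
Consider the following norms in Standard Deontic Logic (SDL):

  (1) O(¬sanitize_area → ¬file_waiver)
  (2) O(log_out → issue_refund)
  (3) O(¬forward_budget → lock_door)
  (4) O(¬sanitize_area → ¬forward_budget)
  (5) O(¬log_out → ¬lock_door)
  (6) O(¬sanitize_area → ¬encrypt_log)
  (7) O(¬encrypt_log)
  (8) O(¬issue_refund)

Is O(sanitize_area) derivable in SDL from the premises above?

From premise 8 we have O(¬issue_refund).
Premise 2 is O(log_out → issue_refund); contrapositively O(¬issue_refund → ¬log_out). Since O(¬issue_refund) holds, K gives O(¬log_out).
Applying K to premise 5 (O(¬log_out → ¬lock_door)) and O(¬log_out) yields O(¬lock_door).
Premise 3, O(¬forward_budget → lock_door), contraposes to O(¬lock_door → forward_budget); with O(¬lock_door) we get O(forward_budget).
Premise 4 is O(¬sanitize_area → ¬forward_budget); contrapositively O(forward_budget → sanitize_area). Since O(forward_budget) holds, K gives O(sanitize_area).
Premises 1, 6, 7 do not contribute to this derivation.
So O(sanitize_area) follows.

Yes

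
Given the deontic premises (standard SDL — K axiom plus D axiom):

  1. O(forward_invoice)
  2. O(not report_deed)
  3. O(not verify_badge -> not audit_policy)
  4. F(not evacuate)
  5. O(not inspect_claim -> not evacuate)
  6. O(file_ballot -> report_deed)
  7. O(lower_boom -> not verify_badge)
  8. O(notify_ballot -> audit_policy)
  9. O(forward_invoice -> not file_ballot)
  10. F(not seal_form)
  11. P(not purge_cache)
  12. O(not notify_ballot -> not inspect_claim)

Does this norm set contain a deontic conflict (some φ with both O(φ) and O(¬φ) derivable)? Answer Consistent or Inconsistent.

Consistent

Premise 6 is O(file_ballot -> report_deed), but O(file_ballot) is not derivable from the premises, so it does not yield O(report_deed).
So O(report_deed) is not derivable, and the apparent clash with O(not report_deed) does not arise.
A world satisfying every obligation exists (e.g. audit_policy=true, evacuate=true, file_ballot=false, forward_invoice=true, inspect_claim=true, lower_boom=false, notify_ballot=true, purge_cache=false, report_deed=false, seal_form=true, verify_badge=true); no atom is both obligatory and forbidden, so the set is consistent.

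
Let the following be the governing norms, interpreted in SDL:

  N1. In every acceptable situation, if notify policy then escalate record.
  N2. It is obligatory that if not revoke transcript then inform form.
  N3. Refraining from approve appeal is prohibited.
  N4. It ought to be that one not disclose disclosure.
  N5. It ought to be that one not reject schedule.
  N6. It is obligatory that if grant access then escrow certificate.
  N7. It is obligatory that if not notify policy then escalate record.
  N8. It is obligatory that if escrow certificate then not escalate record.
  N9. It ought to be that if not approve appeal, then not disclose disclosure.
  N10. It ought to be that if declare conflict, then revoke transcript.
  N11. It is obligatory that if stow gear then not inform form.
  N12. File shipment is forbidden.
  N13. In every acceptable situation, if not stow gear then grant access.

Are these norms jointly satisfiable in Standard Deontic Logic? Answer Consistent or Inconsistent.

Premise 9 is O(¬approve_appeal → ¬disclose_disclosure); even if O(¬disclose_disclosure) held, inferring O(¬approve_appeal) would be affirming the consequent — invalid.
So O(¬approve_appeal) is not derivable, and the apparent clash with O(approve_appeal) does not arise.
A world satisfying every obligation exists (e.g. approve_appeal=true, declare_conflict=false, disclose_disclosure=false, escalate_record=true, escrow_certificate=false, file_shipment=false, grant_access=false, inform_form=false, notify_policy=false, reject_schedule=false, revoke_transcript=true, stow_gear=true); no atom is both obligatory and forbidden, so the set is consistent.

Consistent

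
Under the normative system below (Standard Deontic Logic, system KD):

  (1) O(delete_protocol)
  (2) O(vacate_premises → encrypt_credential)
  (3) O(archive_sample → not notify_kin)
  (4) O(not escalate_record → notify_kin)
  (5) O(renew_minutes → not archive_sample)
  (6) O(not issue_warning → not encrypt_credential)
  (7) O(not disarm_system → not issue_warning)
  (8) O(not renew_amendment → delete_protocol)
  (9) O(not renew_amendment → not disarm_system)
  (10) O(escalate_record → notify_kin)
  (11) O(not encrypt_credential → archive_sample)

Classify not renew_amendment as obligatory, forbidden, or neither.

By case analysis on not escalate_record: premise 4 gives O(not escalate_record → notify_kin) and premise 10 gives O(escalate_record → notify_kin), so O(notify_kin) either way.
The contrapositive of premise 3 (O(archive_sample → not notify_kin)) is O(notify_kin → not archive_sample), and O(notify_kin) is already established, so O(not archive_sample).
Premise 11, O(not encrypt_credential → archive_sample), contraposes to O(not archive_sample → encrypt_credential); with O(not archive_sample) we get O(encrypt_credential).
Premise 6 is O(not issue_warning → not encrypt_credential); contrapositively O(encrypt_credential → issue_warning). Since O(encrypt_credential) holds, K gives O(issue_warning).
Premise 7 is O(not disarm_system → not issue_warning); contrapositively O(issue_warning → disarm_system). Since O(issue_warning) holds, K gives O(disarm_system).
The contrapositive of premise 9 (O(not renew_amendment → not disarm_system)) is O(disarm_system → renew_amendment), and O(disarm_system) is already established, so O(renew_amendment).
Premises 1, 2, 5, 8 do not contribute to this derivation.
Thus O(renew_amendment), which is F(not renew_amendment): not renew_amendment is forbidden.

Forbidden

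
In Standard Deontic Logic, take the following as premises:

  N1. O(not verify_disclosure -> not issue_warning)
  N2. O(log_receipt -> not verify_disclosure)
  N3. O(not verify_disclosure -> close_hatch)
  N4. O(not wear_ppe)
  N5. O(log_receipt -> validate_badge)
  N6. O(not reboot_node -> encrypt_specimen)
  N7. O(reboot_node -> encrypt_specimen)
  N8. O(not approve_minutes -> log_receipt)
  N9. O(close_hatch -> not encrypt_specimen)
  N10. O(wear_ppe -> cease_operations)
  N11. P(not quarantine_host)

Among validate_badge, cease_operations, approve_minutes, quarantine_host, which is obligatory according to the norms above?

By case analysis on reboot_node: premise 7 gives O(reboot_node -> encrypt_specimen) and premise 6 gives O(not reboot_node -> encrypt_specimen), so O(encrypt_specimen) either way.
Premise 9, O(close_hatch -> not encrypt_specimen), contraposes to O(encrypt_specimen -> not close_hatch); with O(encrypt_specimen) we get O(not close_hatch).
The contrapositive of premise 3 (O(not verify_disclosure -> close_hatch)) is O(not close_hatch -> verify_disclosure), and O(not close_hatch) is already established, so O(verify_disclosure).
The contrapositive of premise 2 (O(log_receipt -> not verify_disclosure)) is O(verify_disclosure -> not log_receipt), and O(verify_disclosure) is already established, so O(not log_receipt).
Premise 8, O(not approve_minutes -> log_receipt), contraposes to O(not log_receipt -> approve_minutes); with O(not log_receipt) we get O(approve_minutes).
So O(approve_minutes) holds — approve_minutes is obligatory. None of the other listed options is made obligatory by any chain of premises.

approve_minutes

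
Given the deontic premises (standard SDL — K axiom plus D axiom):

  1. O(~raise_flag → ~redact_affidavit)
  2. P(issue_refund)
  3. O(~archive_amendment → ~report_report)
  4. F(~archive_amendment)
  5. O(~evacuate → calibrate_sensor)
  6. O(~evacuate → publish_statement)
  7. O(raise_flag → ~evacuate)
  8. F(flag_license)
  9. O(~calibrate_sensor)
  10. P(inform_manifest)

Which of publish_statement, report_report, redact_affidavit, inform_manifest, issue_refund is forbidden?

redact_affidavit

From premise 9 we have O(~calibrate_sensor).
Premise 5 is O(~evacuate → calibrate_sensor); contrapositively O(~calibrate_sensor → evacuate). Since O(~calibrate_sensor) holds, K gives O(evacuate).
Premise 7, O(raise_flag → ~evacuate), contraposes to O(evacuate → ~raise_flag); with O(evacuate) we get O(~raise_flag).
From O(~raise_flag) and premise 1, O(~raise_flag → ~redact_affidavit), we obtain O(~redact_affidavit).
So O(~redact_affidavit) holds, i.e. redact_affidavit is forbidden. None of the other listed options is forbidden under the premises.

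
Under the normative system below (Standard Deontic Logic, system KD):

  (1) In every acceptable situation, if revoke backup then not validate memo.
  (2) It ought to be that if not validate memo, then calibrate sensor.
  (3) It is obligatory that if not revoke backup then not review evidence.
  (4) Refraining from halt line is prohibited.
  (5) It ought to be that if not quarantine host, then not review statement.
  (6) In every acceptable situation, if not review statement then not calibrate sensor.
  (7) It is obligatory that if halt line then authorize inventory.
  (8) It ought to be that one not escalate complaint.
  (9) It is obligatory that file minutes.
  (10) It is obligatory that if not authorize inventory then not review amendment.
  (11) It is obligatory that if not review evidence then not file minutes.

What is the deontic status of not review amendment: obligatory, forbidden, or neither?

Premise 10 is O(¬authorize_inventory → ¬review_amendment), but O(¬authorize_inventory) is not derivable from the premises, so it does not yield O(¬review_amendment).
No premise or chain of K-axiom applications forces O(¬review_amendment), and none forces O(review_amendment). So ¬review_amendment is neither obligatory nor forbidden under these norms.

Neither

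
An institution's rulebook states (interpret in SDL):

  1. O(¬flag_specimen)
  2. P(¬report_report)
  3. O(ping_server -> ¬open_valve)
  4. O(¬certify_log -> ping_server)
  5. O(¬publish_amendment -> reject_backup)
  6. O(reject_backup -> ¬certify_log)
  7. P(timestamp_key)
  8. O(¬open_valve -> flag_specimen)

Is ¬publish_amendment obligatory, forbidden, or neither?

From premise 1 we have O(¬flag_specimen).
Premise 8 is O(¬open_valve -> flag_specimen); contrapositively O(¬flag_specimen -> open_valve). Since O(¬flag_specimen) holds, K gives O(open_valve).
Premise 3, O(ping_server -> ¬open_valve), contraposes to O(open_valve -> ¬ping_server); with O(open_valve) we get O(¬ping_server).
Premise 4 is O(¬certify_log -> ping_server); contrapositively O(¬ping_server -> certify_log). Since O(¬ping_server) holds, K gives O(certify_log).
The contrapositive of premise 6 (O(reject_backup -> ¬certify_log)) is O(certify_log -> ¬reject_backup), and O(certify_log) is already established, so O(¬reject_backup).
The contrapositive of premise 5 (O(¬publish_amendment -> reject_backup)) is O(¬reject_backup -> publish_amendment), and O(¬reject_backup) is already established, so O(publish_amendment).
Premises 2, 7 do not contribute to this derivation.
Thus O(publish_amendment), which is F(¬publish_amendment): ¬publish_amendment is forbidden.

Forbidden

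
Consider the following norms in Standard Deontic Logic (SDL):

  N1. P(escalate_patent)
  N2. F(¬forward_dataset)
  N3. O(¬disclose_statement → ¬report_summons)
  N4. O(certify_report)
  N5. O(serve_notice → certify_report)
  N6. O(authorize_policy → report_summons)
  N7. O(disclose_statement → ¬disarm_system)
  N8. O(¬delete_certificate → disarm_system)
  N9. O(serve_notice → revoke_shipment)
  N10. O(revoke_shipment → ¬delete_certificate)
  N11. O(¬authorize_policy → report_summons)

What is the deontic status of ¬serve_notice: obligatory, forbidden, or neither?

Premises 6 and 11 are O(authorize_policy → report_summons) and O(¬authorize_policy → report_summons); every ideal world satisfies authorize_policy or ¬authorize_policy, so in either case report_summons holds — hence O(report_summons).
The contrapositive of premise 3 (O(¬disclose_statement → ¬report_summons)) is O(report_summons → disclose_statement), and O(report_summons) is already established, so O(disclose_statement).
Premise 7 is O(disclose_statement → ¬disarm_system); since O(disclose_statement), deontic closure gives O(¬disarm_system).
The contrapositive of premise 8 (O(¬delete_certificate → disarm_system)) is O(¬disarm_system → delete_certificate), and O(¬disarm_system) is already established, so O(delete_certificate).
The contrapositive of premise 10 (O(revoke_shipment → ¬delete_certificate)) is O(delete_certificate → ¬revoke_shipment), and O(delete_certificate) is already established, so O(¬revoke_shipment).
Premise 9, O(serve_notice → revoke_shipment), contraposes to O(¬revoke_shipment → ¬serve_notice); with O(¬revoke_shipment) we get O(¬serve_notice).
Premises 1, 2, 4, 5 do not contribute to this derivation.
Hence ¬serve_notice is obligatory.

Obligatory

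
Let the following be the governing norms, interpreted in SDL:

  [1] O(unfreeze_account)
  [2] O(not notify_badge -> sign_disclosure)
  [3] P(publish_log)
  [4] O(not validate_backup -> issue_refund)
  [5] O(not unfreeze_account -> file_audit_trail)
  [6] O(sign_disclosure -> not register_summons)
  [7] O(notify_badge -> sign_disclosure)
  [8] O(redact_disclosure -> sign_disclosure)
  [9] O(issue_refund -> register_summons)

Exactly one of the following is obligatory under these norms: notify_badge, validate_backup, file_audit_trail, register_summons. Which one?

Premises 7 and 2 are O(notify_badge -> sign_disclosure) and O(not notify_badge -> sign_disclosure); every ideal world satisfies notify_badge or not notify_badge, so in either case sign_disclosure holds — hence O(sign_disclosure).
From O(sign_disclosure) and premise 6, O(sign_disclosure -> not register_summons), we obtain O(not register_summons).
The contrapositive of premise 9 (O(issue_refund -> register_summons)) is O(not register_summons -> not issue_refund), and O(not register_summons) is already established, so O(not issue_refund).
Premise 4, O(not validate_backup -> issue_refund), contraposes to O(not issue_refund -> validate_backup); with O(not issue_refund) we get O(validate_backup).
So O(validate_backup) holds — validate_backup is obligatory. None of the other listed options is made obligatory by any chain of premises.

validate_backup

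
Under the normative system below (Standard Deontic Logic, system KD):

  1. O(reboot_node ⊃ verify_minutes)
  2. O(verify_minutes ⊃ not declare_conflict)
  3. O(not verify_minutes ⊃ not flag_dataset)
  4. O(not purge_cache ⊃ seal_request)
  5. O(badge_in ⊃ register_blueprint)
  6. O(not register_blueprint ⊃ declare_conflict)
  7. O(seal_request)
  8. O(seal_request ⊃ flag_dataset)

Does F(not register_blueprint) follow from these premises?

Premise 7 states O(seal_request) outright.
From O(seal_request) and premise 8, O(seal_request ⊃ flag_dataset), we obtain O(flag_dataset).
The contrapositive of premise 3 (O(not verify_minutes ⊃ not flag_dataset)) is O(flag_dataset ⊃ verify_minutes), and O(flag_dataset) is already established, so O(verify_minutes).
Applying K to premise 2 (O(verify_minutes ⊃ not declare_conflict)) and O(verify_minutes) yields O(not declare_conflict).
Premise 6, O(not register_blueprint ⊃ declare_conflict), contraposes to O(not declare_conflict ⊃ register_blueprint); with O(not declare_conflict) we get O(register_blueprint).
Premises 1, 4, 5 do not contribute to this derivation.
So O(register_blueprint) holds, i.e. F(not register_blueprint). The claim follows.

Yes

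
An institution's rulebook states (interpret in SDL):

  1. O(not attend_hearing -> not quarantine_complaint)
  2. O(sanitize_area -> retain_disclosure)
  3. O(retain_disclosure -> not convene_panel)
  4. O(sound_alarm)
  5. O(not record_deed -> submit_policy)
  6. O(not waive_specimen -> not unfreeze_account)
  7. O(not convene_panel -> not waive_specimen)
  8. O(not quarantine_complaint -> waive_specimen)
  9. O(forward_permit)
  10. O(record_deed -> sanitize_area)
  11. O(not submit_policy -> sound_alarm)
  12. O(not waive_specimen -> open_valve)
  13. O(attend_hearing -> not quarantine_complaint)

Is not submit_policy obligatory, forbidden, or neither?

By case analysis on attend_hearing: premise 13 gives O(attend_hearing -> not quarantine_complaint) and premise 1 gives O(not attend_hearing -> not quarantine_complaint), so O(not quarantine_complaint) either way.
With premise 8, O(not quarantine_complaint -> waive_specimen), the K-axiom yields O(waive_specimen).
The contrapositive of premise 7 (O(not convene_panel -> not waive_specimen)) is O(waive_specimen -> convene_panel), and O(waive_specimen) is already established, so O(convene_panel).
Premise 3 is O(retain_disclosure -> not convene_panel); contrapositively O(convene_panel -> not retain_disclosure). Since O(convene_panel) holds, K gives O(not retain_disclosure).
Premise 2 is O(sanitize_area -> retain_disclosure); contrapositively O(not retain_disclosure -> not sanitize_area). Since O(not retain_disclosure) holds, K gives O(not sanitize_area).
The contrapositive of premise 10 (O(record_deed -> sanitize_area)) is O(not sanitize_area -> not record_deed), and O(not sanitize_area) is already established, so O(not record_deed).
From O(not record_deed) and premise 5, O(not record_deed -> submit_policy), we obtain O(submit_policy).
Premises 4, 6, 9, 11, 12 do not contribute to this derivation.
Thus O(submit_policy), which is F(not submit_policy): not submit_policy is forbidden.

Forbidden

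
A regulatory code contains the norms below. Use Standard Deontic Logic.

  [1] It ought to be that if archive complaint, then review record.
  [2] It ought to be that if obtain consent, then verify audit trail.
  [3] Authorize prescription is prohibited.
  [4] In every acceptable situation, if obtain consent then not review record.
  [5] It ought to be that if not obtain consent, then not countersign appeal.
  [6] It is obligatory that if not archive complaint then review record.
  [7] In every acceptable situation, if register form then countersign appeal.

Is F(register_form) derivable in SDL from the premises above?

Yes

By case analysis on archive_complaint: premise 1 gives O(archive_complaint → review_record) and premise 6 gives O(¬archive_complaint → review_record), so O(review_record) either way.
Premise 4 is O(obtain_consent → ¬review_record); contrapositively O(review_record → ¬obtain_consent). Since O(review_record) holds, K gives O(¬obtain_consent).
Applying K to premise 5 (O(¬obtain_consent → ¬countersign_appeal)) and O(¬obtain_consent) yields O(¬countersign_appeal).
The contrapositive of premise 7 (O(register_form → countersign_appeal)) is O(¬countersign_appeal → ¬register_form), and O(¬countersign_appeal) is already established, so O(¬register_form).
Premises 2, 3 do not contribute to this derivation.
So O(¬register_form) holds, i.e. F(register_form). The claim follows.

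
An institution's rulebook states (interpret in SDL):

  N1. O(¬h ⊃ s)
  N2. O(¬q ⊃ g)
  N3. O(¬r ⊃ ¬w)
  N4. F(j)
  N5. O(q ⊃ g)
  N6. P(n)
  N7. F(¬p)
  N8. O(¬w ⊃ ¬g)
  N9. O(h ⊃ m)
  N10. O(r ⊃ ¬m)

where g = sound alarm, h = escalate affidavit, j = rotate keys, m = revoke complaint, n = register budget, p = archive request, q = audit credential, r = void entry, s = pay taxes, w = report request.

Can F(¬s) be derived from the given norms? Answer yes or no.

Yes

By case analysis on q: premise 5 gives O(q ⊃ g) and premise 2 gives O(¬q ⊃ g), so O(g) either way.
Premise 8 is O(¬w ⊃ ¬g); contrapositively O(g ⊃ w). Since O(g) holds, K gives O(w).
Premise 3 is O(¬r ⊃ ¬w); contrapositively O(w ⊃ r). Since O(w) holds, K gives O(r).
Applying K to premise 10 (O(r ⊃ ¬m)) and O(r) yields O(¬m).
Premise 9, O(h ⊃ m), contraposes to O(¬m ⊃ ¬h); with O(¬m) we get O(¬h).
Premise 1 is O(¬h ⊃ s); since O(¬h), deontic closure gives O(s).
Premises 4, 6, 7 do not contribute to this derivation.
So O(s) holds, i.e. F(¬s). The claim follows.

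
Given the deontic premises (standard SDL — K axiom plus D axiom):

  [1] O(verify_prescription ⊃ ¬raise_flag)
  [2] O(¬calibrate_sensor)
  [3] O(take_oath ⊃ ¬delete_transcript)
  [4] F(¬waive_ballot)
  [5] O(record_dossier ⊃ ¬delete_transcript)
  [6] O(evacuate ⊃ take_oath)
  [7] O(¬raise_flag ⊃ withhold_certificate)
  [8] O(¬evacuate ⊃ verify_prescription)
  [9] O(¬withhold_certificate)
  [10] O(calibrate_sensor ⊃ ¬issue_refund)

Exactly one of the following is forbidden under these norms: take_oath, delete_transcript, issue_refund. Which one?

delete_transcript

Premise 9 gives O(¬withhold_certificate).
Premise 7 is O(¬raise_flag ⊃ withhold_certificate); contrapositively O(¬withhold_certificate ⊃ raise_flag). Since O(¬withhold_certificate) holds, K gives O(raise_flag).
Premise 1 is O(verify_prescription ⊃ ¬raise_flag); contrapositively O(raise_flag ⊃ ¬verify_prescription). Since O(raise_flag) holds, K gives O(¬verify_prescription).
Premise 8, O(¬evacuate ⊃ verify_prescription), contraposes to O(¬verify_prescription ⊃ evacuate); with O(¬verify_prescription) we get O(evacuate).
Applying K to premise 6 (O(evacuate ⊃ take_oath)) and O(evacuate) yields O(take_oath).
From O(take_oath) and premise 3, O(take_oath ⊃ ¬delete_transcript), we obtain O(¬delete_transcript).
So O(¬delete_transcript) holds, i.e. delete_transcript is forbidden. None of the other listed options is forbidden under the premises.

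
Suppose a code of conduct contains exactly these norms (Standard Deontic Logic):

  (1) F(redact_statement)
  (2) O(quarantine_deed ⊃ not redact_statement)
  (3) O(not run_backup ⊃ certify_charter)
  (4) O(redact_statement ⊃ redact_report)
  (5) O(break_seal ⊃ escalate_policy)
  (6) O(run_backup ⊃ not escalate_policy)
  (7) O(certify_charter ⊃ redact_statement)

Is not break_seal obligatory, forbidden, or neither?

Obligatory

Premise 1 is F(redact_statement), i.e. O(not redact_statement).
Premise 7 is O(certify_charter ⊃ redact_statement); contrapositively O(not redact_statement ⊃ not certify_charter). Since O(not redact_statement) holds, K gives O(not certify_charter).
Premise 3, O(not run_backup ⊃ certify_charter), contraposes to O(not certify_charter ⊃ run_backup); with O(not certify_charter) we get O(run_backup).
From O(run_backup) and premise 6, O(run_backup ⊃ not escalate_policy), we obtain O(not escalate_policy).
The contrapositive of premise 5 (O(break_seal ⊃ escalate_policy)) is O(not escalate_policy ⊃ not break_seal), and O(not escalate_policy) is already established, so O(not break_seal).
Premises 2, 4 do not contribute to this derivation.
Hence not break_seal is obligatory.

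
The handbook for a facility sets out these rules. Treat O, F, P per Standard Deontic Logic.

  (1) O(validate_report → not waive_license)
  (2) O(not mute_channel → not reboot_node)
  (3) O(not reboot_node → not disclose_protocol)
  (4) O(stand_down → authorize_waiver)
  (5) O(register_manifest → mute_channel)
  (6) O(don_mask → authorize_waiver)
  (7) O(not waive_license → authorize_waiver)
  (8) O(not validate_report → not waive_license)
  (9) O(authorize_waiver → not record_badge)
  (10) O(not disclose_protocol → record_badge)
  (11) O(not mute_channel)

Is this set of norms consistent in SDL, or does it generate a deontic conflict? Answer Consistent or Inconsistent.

Inconsistent

Premises 1 and 8 are O(validate_report → not waive_license) and O(not validate_report → not waive_license); every ideal world satisfies validate_report or not validate_report, so in either case not waive_license holds — hence O(not waive_license).
Premise 7 is O(not waive_license → authorize_waiver); since O(not waive_license), deontic closure gives O(authorize_waiver).
Applying K to premise 9 (O(authorize_waiver → not record_badge)) and O(authorize_waiver) yields O(not record_badge).
Premise 10, O(not disclose_protocol → record_badge), contraposes to O(not record_badge → disclose_protocol); with O(not record_badge) we get O(disclose_protocol).
The contrapositive of premise 3 (O(not reboot_node → not disclose_protocol)) is O(disclose_protocol → reboot_node), and O(disclose_protocol) is already established, so O(reboot_node).
The contrapositive of premise 2 (O(not mute_channel → not reboot_node)) is O(reboot_node → mute_channel), and O(reboot_node) is already established, so O(mute_channel).
But premise 11 directly asserts O(not mute_channel).
We now have both O(mute_channel) and O(not mute_channel) — mute_channel is simultaneously obligatory and forbidden, violating the D-axiom.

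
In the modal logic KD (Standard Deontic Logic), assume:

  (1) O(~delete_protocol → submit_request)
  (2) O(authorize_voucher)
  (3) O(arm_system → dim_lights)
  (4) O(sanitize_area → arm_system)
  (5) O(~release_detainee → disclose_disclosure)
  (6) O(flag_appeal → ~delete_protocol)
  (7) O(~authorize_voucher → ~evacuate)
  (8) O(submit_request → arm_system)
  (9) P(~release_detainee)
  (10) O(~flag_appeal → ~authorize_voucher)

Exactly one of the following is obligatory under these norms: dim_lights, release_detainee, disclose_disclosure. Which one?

From premise 2 we have O(authorize_voucher).
The contrapositive of premise 10 (O(~flag_appeal → ~authorize_voucher)) is O(authorize_voucher → flag_appeal), and O(authorize_voucher) is already established, so O(flag_appeal).
From O(flag_appeal) and premise 6, O(flag_appeal → ~delete_protocol), we obtain O(~delete_protocol).
Premise 1 is O(~delete_protocol → submit_request); since O(~delete_protocol), deontic closure gives O(submit_request).
With premise 8, O(submit_request → arm_system), the K-axiom yields O(arm_system).
Premise 3 is O(arm_system → dim_lights); since O(arm_system), deontic closure gives O(dim_lights).
So O(dim_lights) holds — dim_lights is obligatory. None of the other listed options is made obligatory by any chain of premises.

dim_lights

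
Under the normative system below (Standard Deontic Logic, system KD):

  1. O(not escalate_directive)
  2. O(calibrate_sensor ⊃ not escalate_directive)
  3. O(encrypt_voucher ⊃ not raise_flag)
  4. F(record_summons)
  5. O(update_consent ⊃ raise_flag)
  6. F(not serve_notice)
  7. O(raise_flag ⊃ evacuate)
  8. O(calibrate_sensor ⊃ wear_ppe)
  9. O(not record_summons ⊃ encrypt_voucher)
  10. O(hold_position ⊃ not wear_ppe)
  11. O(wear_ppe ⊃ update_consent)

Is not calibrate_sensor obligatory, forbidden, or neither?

Obligatory

F(record_summons) at premise 4 means O(not record_summons).
Premise 9 is O(not record_summons ⊃ encrypt_voucher); since O(not record_summons), deontic closure gives O(encrypt_voucher).
Premise 3 is O(encrypt_voucher ⊃ not raise_flag); since O(encrypt_voucher), deontic closure gives O(not raise_flag).
Premise 5 is O(update_consent ⊃ raise_flag); contrapositively O(not raise_flag ⊃ not update_consent). Since O(not raise_flag) holds, K gives O(not update_consent).
Premise 11, O(wear_ppe ⊃ update_consent), contraposes to O(not update_consent ⊃ not wear_ppe); with O(not update_consent) we get O(not wear_ppe).
Premise 8, O(calibrate_sensor ⊃ wear_ppe), contraposes to O(not wear_ppe ⊃ not calibrate_sensor); with O(not wear_ppe) we get O(not calibrate_sensor).
Premises 1, 2, 6, 7, 10 do not contribute to this derivation.
Hence not calibrate_sensor is obligatory.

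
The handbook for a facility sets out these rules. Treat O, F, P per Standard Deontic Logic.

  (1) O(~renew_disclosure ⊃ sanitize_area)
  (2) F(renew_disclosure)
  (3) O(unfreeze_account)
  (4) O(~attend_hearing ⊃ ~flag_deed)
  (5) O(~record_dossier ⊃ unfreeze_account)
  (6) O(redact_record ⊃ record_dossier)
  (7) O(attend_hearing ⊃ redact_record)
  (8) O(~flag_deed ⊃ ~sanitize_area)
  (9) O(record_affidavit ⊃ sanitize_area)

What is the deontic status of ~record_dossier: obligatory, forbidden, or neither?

Forbidden

F(renew_disclosure) at premise 2 means O(~renew_disclosure).
From O(~renew_disclosure) and premise 1, O(~renew_disclosure ⊃ sanitize_area), we obtain O(sanitize_area).
Premise 8, O(~flag_deed ⊃ ~sanitize_area), contraposes to O(sanitize_area ⊃ flag_deed); with O(sanitize_area) we get O(flag_deed).
Premise 4 is O(~attend_hearing ⊃ ~flag_deed); contrapositively O(flag_deed ⊃ attend_hearing). Since O(flag_deed) holds, K gives O(attend_hearing).
Applying K to premise 7 (O(attend_hearing ⊃ redact_record)) and O(attend_hearing) yields O(redact_record).
With premise 6, O(redact_record ⊃ record_dossier), the K-axiom yields O(record_dossier).
Premises 3, 5, 9 do not contribute to this derivation.
Thus O(record_dossier), which is F(~record_dossier): ~record_dossier is forbidden.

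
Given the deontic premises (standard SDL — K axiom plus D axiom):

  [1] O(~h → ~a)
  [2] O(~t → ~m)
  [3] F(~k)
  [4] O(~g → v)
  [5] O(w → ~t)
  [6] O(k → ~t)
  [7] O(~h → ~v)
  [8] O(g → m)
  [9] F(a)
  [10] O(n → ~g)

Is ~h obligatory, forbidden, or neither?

Premise 3, F(~k), is equivalent to O(k).
From O(k) and premise 6, O(k → ~t), we obtain O(~t).
Applying K to premise 2 (O(~t → ~m)) and O(~t) yields O(~m).
Premise 8 is O(g → m); contrapositively O(~m → ~g). Since O(~m) holds, K gives O(~g).
Applying K to premise 4 (O(~g → v)) and O(~g) yields O(v).
The contrapositive of premise 7 (O(~h → ~v)) is O(v → h), and O(v) is already established, so O(h).
Premises 1, 5, 9, 10 do not contribute to this derivation.
Thus O(h), which is F(~h): ~h is forbidden.

Forbidden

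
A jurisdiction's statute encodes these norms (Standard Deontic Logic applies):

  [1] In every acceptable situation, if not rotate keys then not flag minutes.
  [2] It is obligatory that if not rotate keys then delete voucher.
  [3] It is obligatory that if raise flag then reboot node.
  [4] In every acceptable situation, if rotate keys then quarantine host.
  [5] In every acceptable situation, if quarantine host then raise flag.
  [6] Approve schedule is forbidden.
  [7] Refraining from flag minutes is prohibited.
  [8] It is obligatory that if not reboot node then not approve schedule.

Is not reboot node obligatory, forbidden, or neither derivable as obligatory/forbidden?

F(¬flag_minutes) at premise 7 means O(flag_minutes).
Premise 1, O(¬rotate_keys → ¬flag_minutes), contraposes to O(flag_minutes → rotate_keys); with O(flag_minutes) we get O(rotate_keys).
Premise 4 is O(rotate_keys → quarantine_host); since O(rotate_keys), deontic closure gives O(quarantine_host).
Premise 5 is O(quarantine_host → raise_flag); since O(quarantine_host), deontic closure gives O(raise_flag).
With premise 3, O(raise_flag → reboot_node), the K-axiom yields O(reboot_node).
Premises 2, 6, 8 do not contribute to this derivation.
Thus O(reboot_node), which is F(¬reboot_node): ¬reboot_node is forbidden.

Forbidden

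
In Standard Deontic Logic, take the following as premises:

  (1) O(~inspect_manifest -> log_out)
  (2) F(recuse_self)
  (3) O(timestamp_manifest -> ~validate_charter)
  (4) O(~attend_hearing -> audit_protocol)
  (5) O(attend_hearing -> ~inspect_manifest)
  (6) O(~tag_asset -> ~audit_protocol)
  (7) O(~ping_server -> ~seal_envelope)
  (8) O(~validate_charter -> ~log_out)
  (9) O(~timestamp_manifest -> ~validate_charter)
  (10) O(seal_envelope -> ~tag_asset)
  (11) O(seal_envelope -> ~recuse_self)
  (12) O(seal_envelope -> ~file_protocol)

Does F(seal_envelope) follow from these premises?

Premises 9 and 3 are O(~timestamp_manifest -> ~validate_charter) and O(timestamp_manifest -> ~validate_charter); every ideal world satisfies ~timestamp_manifest or timestamp_manifest, so in either case ~validate_charter holds — hence O(~validate_charter).
Applying K to premise 8 (O(~validate_charter -> ~log_out)) and O(~validate_charter) yields O(~log_out).
Premise 1, O(~inspect_manifest -> log_out), contraposes to O(~log_out -> inspect_manifest); with O(~log_out) we get O(inspect_manifest).
Premise 5 is O(attend_hearing -> ~inspect_manifest); contrapositively O(inspect_manifest -> ~attend_hearing). Since O(inspect_manifest) holds, K gives O(~attend_hearing).
Premise 4 is O(~attend_hearing -> audit_protocol); since O(~attend_hearing), deontic closure gives O(audit_protocol).
The contrapositive of premise 6 (O(~tag_asset -> ~audit_protocol)) is O(audit_protocol -> tag_asset), and O(audit_protocol) is already established, so O(tag_asset).
Premise 10, O(seal_envelope -> ~tag_asset), contraposes to O(tag_asset -> ~seal_envelope); with O(tag_asset) we get O(~seal_envelope).
Premises 2, 7, 11, 12 do not contribute to this derivation.
So O(~seal_envelope) holds, i.e. F(seal_envelope). The claim follows.

Yes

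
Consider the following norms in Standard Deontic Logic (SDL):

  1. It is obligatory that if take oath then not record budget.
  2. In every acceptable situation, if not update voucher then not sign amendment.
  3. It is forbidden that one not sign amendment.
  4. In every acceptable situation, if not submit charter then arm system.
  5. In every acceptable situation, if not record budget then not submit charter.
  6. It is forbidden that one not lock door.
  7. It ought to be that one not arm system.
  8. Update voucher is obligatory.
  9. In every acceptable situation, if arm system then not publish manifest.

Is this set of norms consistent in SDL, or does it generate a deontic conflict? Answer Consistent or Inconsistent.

Consistent

Premise 2 is O(¬update_voucher → ¬sign_amendment), but O(¬update_voucher) is not derivable from the premises, so it does not yield O(¬sign_amendment).
So O(¬sign_amendment) is not derivable, and the apparent clash with O(sign_amendment) does not arise.
A world satisfying every obligation exists (e.g. arm_system=false, lock_door=true, publish_manifest=false, record_budget=true, sign_amendment=true, submit_charter=true, take_oath=false, update_voucher=true); no atom is both obligatory and forbidden, so the set is consistent.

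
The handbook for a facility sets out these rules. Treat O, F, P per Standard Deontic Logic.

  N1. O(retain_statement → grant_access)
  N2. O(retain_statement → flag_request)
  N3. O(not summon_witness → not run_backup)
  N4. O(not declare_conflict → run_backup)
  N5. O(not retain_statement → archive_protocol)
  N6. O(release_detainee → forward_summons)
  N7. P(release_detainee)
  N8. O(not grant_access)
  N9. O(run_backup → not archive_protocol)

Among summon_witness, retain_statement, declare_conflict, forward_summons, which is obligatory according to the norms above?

declare_conflict

Premise 8 states O(not grant_access) outright.
The contrapositive of premise 1 (O(retain_statement → grant_access)) is O(not grant_access → not retain_statement), and O(not grant_access) is already established, so O(not retain_statement).
Applying K to premise 5 (O(not retain_statement → archive_protocol)) and O(not retain_statement) yields O(archive_protocol).
Premise 9 is O(run_backup → not archive_protocol); contrapositively O(archive_protocol → not run_backup). Since O(archive_protocol) holds, K gives O(not run_backup).
Premise 4, O(not declare_conflict → run_backup), contraposes to O(not run_backup → declare_conflict); with O(not run_backup) we get O(declare_conflict).
So O(declare_conflict) holds — declare_conflict is obligatory. None of the other listed options is made obligatory by any chain of premises.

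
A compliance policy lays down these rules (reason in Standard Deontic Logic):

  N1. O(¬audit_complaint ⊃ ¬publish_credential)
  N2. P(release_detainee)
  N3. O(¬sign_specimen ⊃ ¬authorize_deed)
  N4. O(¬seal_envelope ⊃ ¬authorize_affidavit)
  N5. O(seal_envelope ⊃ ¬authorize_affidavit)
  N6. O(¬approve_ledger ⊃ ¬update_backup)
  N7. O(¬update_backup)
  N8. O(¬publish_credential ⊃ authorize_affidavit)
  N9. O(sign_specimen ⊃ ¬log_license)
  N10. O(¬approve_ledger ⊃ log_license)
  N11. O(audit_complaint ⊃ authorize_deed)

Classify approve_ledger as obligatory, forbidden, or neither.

Obligatory

By case analysis on seal_envelope: premise 5 gives O(seal_envelope ⊃ ¬authorize_affidavit) and premise 4 gives O(¬seal_envelope ⊃ ¬authorize_affidavit), so O(¬authorize_affidavit) either way.
Premise 8, O(¬publish_credential ⊃ authorize_affidavit), contraposes to O(¬authorize_affidavit ⊃ publish_credential); with O(¬authorize_affidavit) we get O(publish_credential).
The contrapositive of premise 1 (O(¬audit_complaint ⊃ ¬publish_credential)) is O(publish_credential ⊃ audit_complaint), and O(publish_credential) is already established, so O(audit_complaint).
From O(audit_complaint) and premise 11, O(audit_complaint ⊃ authorize_deed), we obtain O(authorize_deed).
Premise 3, O(¬sign_specimen ⊃ ¬authorize_deed), contraposes to O(authorize_deed ⊃ sign_specimen); with O(authorize_deed) we get O(sign_specimen).
Applying K to premise 9 (O(sign_specimen ⊃ ¬log_license)) and O(sign_specimen) yields O(¬log_license).
Premise 10, O(¬approve_ledger ⊃ log_license), contraposes to O(¬log_license ⊃ approve_ledger); with O(¬log_license) we get O(approve_ledger).
Premises 2, 6, 7 do not contribute to this derivation.
Hence approve_ledger is obligatory.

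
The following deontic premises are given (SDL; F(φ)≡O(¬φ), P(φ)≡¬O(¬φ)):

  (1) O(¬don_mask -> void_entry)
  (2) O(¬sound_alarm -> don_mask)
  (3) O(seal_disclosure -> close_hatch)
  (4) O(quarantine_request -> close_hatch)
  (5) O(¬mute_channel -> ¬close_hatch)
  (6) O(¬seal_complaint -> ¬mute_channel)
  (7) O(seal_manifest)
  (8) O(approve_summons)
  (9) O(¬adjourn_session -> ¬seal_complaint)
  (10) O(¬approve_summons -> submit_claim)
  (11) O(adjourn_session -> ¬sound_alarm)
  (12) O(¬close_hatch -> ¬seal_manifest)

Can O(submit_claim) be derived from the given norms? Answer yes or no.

No

Premise 10 is O(¬approve_summons -> submit_claim), but O(¬approve_summons) is not derivable from the premises, so it does not yield O(submit_claim).
No other premise forces O(submit_claim). An ideal world satisfying every premise can still have submit_claim false, so O(submit_claim) is not derivable.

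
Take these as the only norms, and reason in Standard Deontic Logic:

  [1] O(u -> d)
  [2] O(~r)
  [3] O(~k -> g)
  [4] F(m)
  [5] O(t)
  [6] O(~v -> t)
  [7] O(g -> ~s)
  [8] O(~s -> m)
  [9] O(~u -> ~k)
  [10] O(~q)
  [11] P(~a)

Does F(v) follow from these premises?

Premise 6 is O(~v -> t); even if O(t) held, inferring O(~v) would be affirming the consequent — invalid.
No other premise forces O(~v). An ideal world satisfying every premise can still have v true, so F(v) is not derivable.

No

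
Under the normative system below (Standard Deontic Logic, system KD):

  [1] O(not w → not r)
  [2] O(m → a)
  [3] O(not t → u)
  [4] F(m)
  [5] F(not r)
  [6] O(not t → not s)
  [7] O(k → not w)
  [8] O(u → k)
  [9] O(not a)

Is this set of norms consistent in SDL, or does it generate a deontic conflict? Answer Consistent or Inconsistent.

Premise 2 is O(m → a), but O(m) is not derivable from the premises, so it does not yield O(a).
So O(a) is not derivable, and the apparent clash with O(not a) does not arise.
A world satisfying every obligation exists (e.g. a=false, k=false, m=false, r=true, s=false, t=true, u=false, w=true); no atom is both obligatory and forbidden, so the set is consistent.

Consistent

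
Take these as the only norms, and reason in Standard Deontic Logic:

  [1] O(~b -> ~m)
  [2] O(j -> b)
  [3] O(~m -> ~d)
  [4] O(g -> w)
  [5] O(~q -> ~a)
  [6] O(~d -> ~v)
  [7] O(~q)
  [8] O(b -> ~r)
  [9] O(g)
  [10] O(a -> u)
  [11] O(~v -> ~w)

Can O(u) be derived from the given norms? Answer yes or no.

No

Premise 10 is O(a -> u), but O(a) is not derivable from the premises, so it does not yield O(u).
No other premise forces O(u). An ideal world satisfying every premise can still have u false, so O(u) is not derivable.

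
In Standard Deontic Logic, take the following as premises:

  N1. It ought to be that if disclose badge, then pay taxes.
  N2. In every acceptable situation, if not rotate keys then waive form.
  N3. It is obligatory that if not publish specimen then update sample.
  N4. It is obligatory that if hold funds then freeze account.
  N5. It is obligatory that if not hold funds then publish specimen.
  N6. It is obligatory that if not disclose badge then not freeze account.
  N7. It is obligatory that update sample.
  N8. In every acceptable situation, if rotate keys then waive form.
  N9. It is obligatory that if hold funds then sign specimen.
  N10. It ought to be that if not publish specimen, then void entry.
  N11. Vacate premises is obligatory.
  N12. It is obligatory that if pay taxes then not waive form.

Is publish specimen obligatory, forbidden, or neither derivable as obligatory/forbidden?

Obligatory

Premises 8 and 2 are O(rotate_keys → waive_form) and O(¬rotate_keys → waive_form); every ideal world satisfies rotate_keys or ¬rotate_keys, so in either case waive_form holds — hence O(waive_form).
Premise 12 is O(pay_taxes → ¬waive_form); contrapositively O(waive_form → ¬pay_taxes). Since O(waive_form) holds, K gives O(¬pay_taxes).
The contrapositive of premise 1 (O(disclose_badge → pay_taxes)) is O(¬pay_taxes → ¬disclose_badge), and O(¬pay_taxes) is already established, so O(¬disclose_badge).
Applying K to premise 6 (O(¬disclose_badge → ¬freeze_account)) and O(¬disclose_badge) yields O(¬freeze_account).
Premise 4 is O(hold_funds → freeze_account); contrapositively O(¬freeze_account → ¬hold_funds). Since O(¬freeze_account) holds, K gives O(¬hold_funds).
With premise 5, O(¬hold_funds → publish_specimen), the K-axiom yields O(publish_specimen).
Premises 3, 7, 9, 10, 11 do not contribute to this derivation.
Hence publish_specimen is obligatory.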